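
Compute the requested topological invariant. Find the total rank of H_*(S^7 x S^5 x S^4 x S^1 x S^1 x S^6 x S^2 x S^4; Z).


Total Betti number is multiplicative under products.
Each S^d (d>=1) has total Betti number 2.
There are 8 sphere factors.
Total = 2^8 = 256

256


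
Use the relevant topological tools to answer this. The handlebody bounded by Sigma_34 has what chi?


A genus-g handlebody deformation retracts to a wedge of g circles.
chi(vee_g S^1) = 1 - g.
chi(H_34) = 1 - 34 = -33

-33


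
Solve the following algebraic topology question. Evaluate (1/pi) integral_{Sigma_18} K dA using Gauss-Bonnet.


Gauss-Bonnet: integral K dA = 2*pi*chi(M).
chi(Sigma_18) = 2 - 2*18 = -34.
(integral K dA)/pi = 2*chi = 2*(-34) = -68

-68


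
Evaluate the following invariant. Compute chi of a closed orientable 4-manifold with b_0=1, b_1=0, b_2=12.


By Poincare duality b_k = b_{4-k}, so full Betti numbers: b_0=1, b_1=0, b_2=12, b_3=0, b_4=1.
chi = sum (-1)^k b_k = 14

14


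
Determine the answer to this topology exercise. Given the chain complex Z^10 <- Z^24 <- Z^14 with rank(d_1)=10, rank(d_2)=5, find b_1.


rank H_k = rank(ker d_k) - rank(im d_{k+1}).
rank(ker d_1) = rank(C_1) - rank(d_1) = 24 - 10 = 14.
rank(im d_{1+1}) = 5.
rank H_1 = 14 - 5 = 9

9


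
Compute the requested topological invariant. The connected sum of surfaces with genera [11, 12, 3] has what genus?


Genus is additive under connected sum of orientable surfaces.
g = 11 + 12 + 3 = 26

26


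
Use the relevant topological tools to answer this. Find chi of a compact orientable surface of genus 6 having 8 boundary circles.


For a compact orientable surface with genus g and b boundary components: chi = 2 - 2g - b.
chi = 2 - 2*6 - 8 = 2 - 12 - 8 = -18

-18


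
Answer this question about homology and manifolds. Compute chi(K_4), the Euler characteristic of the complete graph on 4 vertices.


K_4: V = 4, E = C(4,2) = 6.
chi = V - E = 4 - 6 = -2

-2


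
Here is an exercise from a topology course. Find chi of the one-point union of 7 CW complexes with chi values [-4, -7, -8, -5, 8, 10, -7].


chi(A v B) = chi(A) + chi(B) - 1 (one point identified).
For 7 spaces: chi = (sum chi_i) - (7 - 1).
sum = -13; chi = -13 - 6 = -19

-19


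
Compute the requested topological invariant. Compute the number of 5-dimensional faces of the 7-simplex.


Delta^7 has 7+1 vertices. A 5-face is a choice of 5+1 vertices.
f_5 = C(7+1, 5+1) = C(8,6) = 28

28


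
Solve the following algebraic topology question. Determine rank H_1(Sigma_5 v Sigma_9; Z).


For a wedge: H_1(A v B) = H_1(A) + H_1(B).
b_1(Sigma_5) = 10, b_1(Sigma_9) = 18.
b_1 = 10 + 18 = 28

28


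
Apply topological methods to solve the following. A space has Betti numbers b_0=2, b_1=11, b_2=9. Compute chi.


chi = sum_k (-1)^k b_k.
= (2) + (-11) + (9)
= 0

0


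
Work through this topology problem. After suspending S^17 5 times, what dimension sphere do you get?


Each suspension raises dimension by 1: Sigma S^n = S^{n+1}.
Sigma^5 S^17 = S^{17+5} = S^22

22


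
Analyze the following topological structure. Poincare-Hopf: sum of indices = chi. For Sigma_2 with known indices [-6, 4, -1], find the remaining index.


Poincare-Hopf: sum of indices = chi(M).
chi(Sigma_2) = 2 - 2*2 = -2.
Sum of known indices = -3.
x = chi - (sum known) = -2 - (-3) = 1

1


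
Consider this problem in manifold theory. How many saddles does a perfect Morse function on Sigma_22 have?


A perfect Morse function has m_k = b_k.
For Sigma_22: b_0=1, b_1=2g=44, b_2=1.
Saddles m_1 = 2g = 44

44


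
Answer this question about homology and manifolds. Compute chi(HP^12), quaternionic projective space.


HP^12 has one cell in each dimension 0, 4, ..., 4*12 (12+1 cells, all even-dim).
chi = 12 + 1 = 13

13


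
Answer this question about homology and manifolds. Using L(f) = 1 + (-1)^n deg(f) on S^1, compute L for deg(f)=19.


On S^1: L(f) = tr(f_0*) + (-1)^1 tr(f_1*) = 1 + (-1)^1 * deg(f).
L(f) = 1 + (-1)^1 * 19 = 1 + -19 = -18

-18


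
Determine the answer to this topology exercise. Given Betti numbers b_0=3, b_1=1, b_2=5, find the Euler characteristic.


chi = sum_k (-1)^k b_k.
= (3) + (-1) + (5)
= 7

7


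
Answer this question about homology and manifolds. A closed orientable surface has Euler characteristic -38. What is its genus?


chi = 2 - 2g for closed orientable surfaces.
-38 = 2 - 2g
2g = 2 - (-38) = 40
g = 20

20


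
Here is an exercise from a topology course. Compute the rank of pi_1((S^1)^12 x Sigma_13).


pi_1(A x B) = pi_1(A) x pi_1(B); rank of abelianization = b_1.
b_1(T^12) = 12, b_1(Sigma_13) = 2*13 = 26.
b_1(product) = 12 + 26 = 38

38


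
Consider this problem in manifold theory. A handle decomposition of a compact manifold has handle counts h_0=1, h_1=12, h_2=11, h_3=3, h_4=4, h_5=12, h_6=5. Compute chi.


Handles of index k contribute (-1)^k to chi (same as CW cells).
chi = (1) + (-12) + (11) + (-3) + (4) + (-12) + (5) = -6

-6


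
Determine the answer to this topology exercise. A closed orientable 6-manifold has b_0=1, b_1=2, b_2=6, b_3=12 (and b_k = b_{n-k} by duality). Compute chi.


By Poincare duality b_k = b_{6-k}, so full Betti numbers: b_0=1, b_1=2, b_2=6, b_3=12, b_4=6, b_5=2, b_6=1.
chi = sum (-1)^k b_k = -2

-2


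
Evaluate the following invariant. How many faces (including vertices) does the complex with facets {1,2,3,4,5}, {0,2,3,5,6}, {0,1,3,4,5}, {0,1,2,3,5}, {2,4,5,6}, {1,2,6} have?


Each maximal simplex on m vertices has 2^m - 1 nonempty faces.
Take the union (dedupe shared faces).
Total distinct faces = 77

77


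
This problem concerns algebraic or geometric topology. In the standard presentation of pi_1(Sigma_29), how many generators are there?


Standard presentation: pi_1(Sigma_g) = <a_1,b_1,...,a_g,b_g | [a_1,b_1]...[a_g,b_g] = 1>.
Number of generators = 2g = 2*29 = 58

58


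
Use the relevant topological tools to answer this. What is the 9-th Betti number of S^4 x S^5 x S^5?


Each S^d has Poincare polynomial 1 + t^d.
The product S^4 x S^5 x S^5 has Poincare polynomial prod(1+t^d_i).
Expanding: b_0=1, b_4=1, b_5=2, b_9=2, b_10=1, b_14=1.
b_9 = 2

2


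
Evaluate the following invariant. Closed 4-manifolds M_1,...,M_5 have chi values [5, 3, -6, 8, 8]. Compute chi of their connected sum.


For n-manifolds: chi(A#B) = chi(A) + chi(B) - chi(S^4).
chi(S^4) = 1 + (-1)^4 = 2.
chi(#) = (sum chi_i) - (5-1)*chi(S^4) = 18 - 4*2 = 10

10


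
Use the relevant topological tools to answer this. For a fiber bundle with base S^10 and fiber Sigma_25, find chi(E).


chi(S^10) = 2 (n even), chi(Sigma_25) = 2 - 2*25 = -48.
chi(E) = 2 * (-48) = -96

-96


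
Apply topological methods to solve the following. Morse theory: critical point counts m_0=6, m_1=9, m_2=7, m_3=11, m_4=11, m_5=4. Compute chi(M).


Morse theory: chi(M) = sum_k (-1)^k m_k where m_k = #(index-k critical points).
= (6) + (-9) + (7) + (-11) + (11) + (-4) = 0

0


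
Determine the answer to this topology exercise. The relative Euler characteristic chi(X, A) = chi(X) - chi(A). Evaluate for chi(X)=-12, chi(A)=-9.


Relative Euler characteristic: chi(X, A) = chi(X) - chi(A).
= -12 - (-9) = -3

-3


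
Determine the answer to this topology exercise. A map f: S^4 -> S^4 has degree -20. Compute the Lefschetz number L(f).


On S^4: L(f) = tr(f_0*) + (-1)^4 tr(f_4*) = 1 + (-1)^4 * deg(f).
L(f) = 1 + (-1)^4 * -20 = 1 + -20 = -19

-19


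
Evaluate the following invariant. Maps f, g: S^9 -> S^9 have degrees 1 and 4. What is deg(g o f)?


Degree is multiplicative under composition: deg(g o f) = deg(g) * deg(f).
= 4 * 1 = 4

4


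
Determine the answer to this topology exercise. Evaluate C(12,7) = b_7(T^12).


By the Kunneth formula, b_k(T^n) = C(n,k).
b_7(T^12) = C(12,7).
C(12,7) = 12!/(7!*5!) = 792

792


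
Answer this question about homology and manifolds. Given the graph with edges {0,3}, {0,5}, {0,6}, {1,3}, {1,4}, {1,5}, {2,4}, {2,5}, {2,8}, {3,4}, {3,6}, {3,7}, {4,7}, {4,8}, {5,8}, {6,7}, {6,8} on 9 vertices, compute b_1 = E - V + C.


b_1 = E - V + (number of components).
E = 17, V = 9, components = 1.
b_1 = 17 - 9 + 1 = 9

9


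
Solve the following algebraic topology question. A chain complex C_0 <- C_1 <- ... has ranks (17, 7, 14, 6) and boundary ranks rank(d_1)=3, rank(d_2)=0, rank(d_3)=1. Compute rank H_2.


rank H_k = rank(ker d_k) - rank(im d_{k+1}).
rank(ker d_2) = rank(C_2) - rank(d_2) = 14 - 0 = 14.
rank(im d_{2+1}) = 1.
rank H_2 = 14 - 1 = 13

13


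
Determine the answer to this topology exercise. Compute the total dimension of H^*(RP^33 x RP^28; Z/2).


dim H^*(RP^n; Z/2) = n+1 (one Z/2 in each degree 0..n).
Total Betti number is multiplicative.
Total = (33+1) * (28+1) = 34 * 29 = 986

986


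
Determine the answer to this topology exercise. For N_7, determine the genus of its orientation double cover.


chi(N_7) = 2 - 7 = -5.
Double cover: chi(Sigma_g) = 2 * chi(N_7) = 2*(-5) = -10.
2 - 2g = -10, so g = (2 - (-10))/2 = 12/2 = 6

6


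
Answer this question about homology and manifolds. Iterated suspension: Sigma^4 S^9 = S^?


Each suspension raises dimension by 1: Sigma S^n = S^{n+1}.
Sigma^4 S^9 = S^{9+4} = S^13

13


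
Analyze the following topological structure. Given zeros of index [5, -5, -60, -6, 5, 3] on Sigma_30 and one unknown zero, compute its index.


Poincare-Hopf: sum of indices = chi(M).
chi(Sigma_30) = 2 - 2*30 = -58.
Sum of known indices = -58.
x = chi - (sum known) = -58 - (-58) = 0

0


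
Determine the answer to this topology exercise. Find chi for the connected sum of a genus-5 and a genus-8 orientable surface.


chi(Sigma_5) = 2 - 2*5 = -8
chi(Sigma_8) = 2 - 2*8 = -14
For surfaces: chi(A#B) = chi(A) + chi(B) - 2.
chi = -8 + -14 - 2 = -24

-24


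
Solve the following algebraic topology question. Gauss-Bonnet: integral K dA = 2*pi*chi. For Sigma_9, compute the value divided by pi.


Gauss-Bonnet: integral K dA = 2*pi*chi(M).
chi(Sigma_9) = 2 - 2*9 = -16.
(integral K dA)/pi = 2*chi = 2*(-16) = -32

-32


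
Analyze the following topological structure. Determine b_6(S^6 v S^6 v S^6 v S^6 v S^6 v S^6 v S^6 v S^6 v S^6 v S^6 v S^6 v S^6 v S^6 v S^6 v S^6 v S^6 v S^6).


For a wedge of spheres, H_k (k>0) is free on one generator per sphere of dimension k.
Spheres of dimension 6: count = 17.
b_6 = 17

17


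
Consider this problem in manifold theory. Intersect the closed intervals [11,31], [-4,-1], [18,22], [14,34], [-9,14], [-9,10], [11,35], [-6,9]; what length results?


Intersection = [max(a_i), min(b_i)] = [18, -1].
Since 18 > -1, the intersection is empty.
Length = 0

0


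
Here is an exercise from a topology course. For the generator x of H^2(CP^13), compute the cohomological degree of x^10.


|x| = 2 in H^*(CP^n).
|x^10| = 10 * |x| = 10 * 2 = 20

20


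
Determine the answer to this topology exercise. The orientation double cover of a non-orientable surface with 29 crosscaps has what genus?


chi(N_29) = 2 - 29 = -27.
Double cover: chi(Sigma_g) = 2 * chi(N_29) = 2*(-27) = -54.
2 - 2g = -54, so g = (2 - (-54))/2 = 56/2 = 28

28


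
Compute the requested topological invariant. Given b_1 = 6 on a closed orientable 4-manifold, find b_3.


Poincare duality for closed orientable n-manifolds: b_k = b_{n-k}.
Here n = 4, so b_3 = b_1 = 6

6


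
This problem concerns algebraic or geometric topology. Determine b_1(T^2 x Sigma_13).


pi_1(A x B) = pi_1(A) x pi_1(B); rank of abelianization = b_1.
b_1(T^2) = 2, b_1(Sigma_13) = 2*13 = 26.
b_1(product) = 2 + 26 = 28

28


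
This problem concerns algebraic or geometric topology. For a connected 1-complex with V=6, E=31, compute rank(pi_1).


For a connected graph: rank(pi_1) = b_1 = E - V + 1 = 1 - chi.
chi = V - E = 6 - 31 = -25.
rank = 1 - (-25) = 31 - 6 + 1 = 26

26


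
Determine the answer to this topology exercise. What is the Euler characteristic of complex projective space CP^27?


CP^27 has one cell in each even dimension 0, 2, ..., 2*27 (27+1 cells total).
All cells are even-dimensional, so chi = number of cells.
chi = 27 + 1 = 28

28


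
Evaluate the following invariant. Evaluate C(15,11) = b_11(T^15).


By the Kunneth formula, b_k(T^n) = C(n,k).
b_11(T^15) = C(15,11).
C(15,11) = 15!/(11!*4!) = 1365

1365


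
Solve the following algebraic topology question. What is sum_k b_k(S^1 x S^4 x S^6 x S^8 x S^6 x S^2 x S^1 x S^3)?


Total Betti number is multiplicative under products.
Each S^d (d>=1) has total Betti number 2.
There are 8 sphere factors.
Total = 2^8 = 256

256


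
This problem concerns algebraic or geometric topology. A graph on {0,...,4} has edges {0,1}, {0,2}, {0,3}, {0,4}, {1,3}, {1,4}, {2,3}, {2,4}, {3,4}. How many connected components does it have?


Run DFS/union-find over 5 vertices.
V = 5, E = 9.
Number of components = 1

1


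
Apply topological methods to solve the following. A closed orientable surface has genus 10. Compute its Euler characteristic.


For a closed orientable surface of genus g: chi = 2 - 2g.
Here g = 10.
chi = 2 - 2*10 = 2 - 20 = -18

-18


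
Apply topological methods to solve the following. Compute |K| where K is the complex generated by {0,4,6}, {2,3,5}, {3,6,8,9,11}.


Each maximal simplex on m vertices has 2^m - 1 nonempty faces.
Take the union (dedupe shared faces).
Total distinct faces = 43

43


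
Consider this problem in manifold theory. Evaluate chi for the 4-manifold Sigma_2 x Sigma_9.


chi(Sigma_2) = 2 - 2*2 = -2
chi(Sigma_9) = 2 - 2*9 = -16
chi(product) = (-2) * (-16) = 32

32


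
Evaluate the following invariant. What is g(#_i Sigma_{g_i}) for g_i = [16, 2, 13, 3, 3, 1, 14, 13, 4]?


Genus is additive under connected sum of orientable surfaces.
g = 16 + 2 + 13 + 3 + 3 + 1 + 14 + 13 + 4 = 69

69


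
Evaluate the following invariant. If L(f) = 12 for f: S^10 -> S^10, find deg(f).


L(f) = 1 + (-1)^10 deg(f) on S^10.
12 = 1 + (-1)^10 * deg(f)
(-1)^10 * deg(f) = 11
deg(f) = 11

11


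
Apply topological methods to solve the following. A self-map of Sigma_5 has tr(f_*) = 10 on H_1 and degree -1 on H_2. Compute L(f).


L(f) = tr(f_0*) - tr(f_1*) + tr(f_2*).
= 1 - (10) + (-1)
= -10

-10


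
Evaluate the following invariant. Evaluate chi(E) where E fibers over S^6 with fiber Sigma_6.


chi(S^6) = 2 (n even), chi(Sigma_6) = 2 - 2*6 = -10.
chi(E) = 2 * (-10) = -20

-20


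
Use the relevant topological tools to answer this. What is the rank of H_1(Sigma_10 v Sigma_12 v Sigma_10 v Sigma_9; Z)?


For a wedge X v Y: reduced H_k(X v Y) = H_k(X) + H_k(Y).
Each Sigma_g contributes b_1 = 2g.
b_1 = 20 + 24 + 20 + 18 = 82

82


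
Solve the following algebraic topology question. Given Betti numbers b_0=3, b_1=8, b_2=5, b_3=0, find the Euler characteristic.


chi = sum_k (-1)^k b_k.
= (3) + (-8) + (5) + (0)
= 0

0


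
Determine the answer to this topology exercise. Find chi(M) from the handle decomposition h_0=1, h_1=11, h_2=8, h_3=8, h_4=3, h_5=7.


Handles of index k contribute (-1)^k to chi (same as CW cells).
chi = (1) + (-11) + (8) + (-8) + (3) + (-7) = -14

-14


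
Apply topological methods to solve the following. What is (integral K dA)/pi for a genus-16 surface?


Gauss-Bonnet: integral K dA = 2*pi*chi(M).
chi(Sigma_16) = 2 - 2*16 = -30.
(integral K dA)/pi = 2*chi = 2*(-30) = -60

-60


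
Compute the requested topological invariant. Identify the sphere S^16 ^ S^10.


S^m ^ S^n = S^{m+n}.
k = 16 + 10 = 26

26


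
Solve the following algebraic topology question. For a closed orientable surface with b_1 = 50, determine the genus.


For a closed orientable surface: b_1 = 2g.
50 = 2g
g = 50 / 2 = 25

25


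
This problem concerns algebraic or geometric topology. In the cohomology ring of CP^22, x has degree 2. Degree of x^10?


|x| = 2 in H^*(CP^n).
|x^10| = 10 * |x| = 10 * 2 = 20

20


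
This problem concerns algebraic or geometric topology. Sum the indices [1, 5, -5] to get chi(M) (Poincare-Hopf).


Poincare-Hopf: chi(M) = sum of indices of zeros.
chi = (1) + (5) + (-5) = 1

1


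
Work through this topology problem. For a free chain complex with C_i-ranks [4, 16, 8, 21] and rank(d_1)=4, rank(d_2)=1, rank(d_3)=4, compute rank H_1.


rank H_k = rank(ker d_k) - rank(im d_{k+1}).
rank(ker d_1) = rank(C_1) - rank(d_1) = 16 - 4 = 12.
rank(im d_{1+1}) = 1.
rank H_1 = 12 - 1 = 11

11


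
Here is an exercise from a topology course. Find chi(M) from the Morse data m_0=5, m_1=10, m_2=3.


Morse theory: chi(M) = sum_k (-1)^k m_k where m_k = #(index-k critical points).
= (5) + (-10) + (3) = -2

-2


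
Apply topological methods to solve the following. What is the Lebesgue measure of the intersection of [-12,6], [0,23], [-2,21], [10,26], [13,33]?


Intersection = [max(a_i), min(b_i)] = [13, 6].
Since 13 > 6, the intersection is empty.
Length = 0

0


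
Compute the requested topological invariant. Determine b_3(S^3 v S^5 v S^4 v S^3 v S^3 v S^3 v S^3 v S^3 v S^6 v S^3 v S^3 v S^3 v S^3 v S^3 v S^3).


For a wedge of spheres, H_k (k>0) is free on one generator per sphere of dimension k.
Spheres of dimension 3: count = 12.
b_3 = 12

12


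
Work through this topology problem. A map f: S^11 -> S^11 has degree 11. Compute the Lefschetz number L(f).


On S^11: L(f) = tr(f_0*) + (-1)^11 tr(f_11*) = 1 + (-1)^11 * deg(f).
L(f) = 1 + (-1)^11 * 11 = 1 + -11 = -10

-10


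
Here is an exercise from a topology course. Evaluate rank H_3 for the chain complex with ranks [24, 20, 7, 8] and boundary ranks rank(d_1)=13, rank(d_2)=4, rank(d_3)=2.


rank H_k = rank(ker d_k) - rank(im d_{k+1}).
rank(ker d_3) = rank(C_3) - rank(d_3) = 8 - 2 = 6.
rank(im d_{3+1}) = 0.
rank H_3 = 6 - 0 = 6

6


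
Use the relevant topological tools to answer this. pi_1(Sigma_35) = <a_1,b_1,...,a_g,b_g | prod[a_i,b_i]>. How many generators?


Standard presentation: pi_1(Sigma_g) = <a_1,b_1,...,a_g,b_g | [a_1,b_1]...[a_g,b_g] = 1>.
Number of generators = 2g = 2*35 = 70

70


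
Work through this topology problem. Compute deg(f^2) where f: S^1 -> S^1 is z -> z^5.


deg(f) = 5. Degree is multiplicative: deg(f^2) = (deg f)^2.
deg(f^2) = (5)^2 = 25

25


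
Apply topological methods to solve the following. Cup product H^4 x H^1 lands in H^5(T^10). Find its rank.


Cup product: H^p x H^q -> H^{p+q}; here p+q = 4+1 = 5.
rank H^k(T^n) = C(n,k).
C(10,5) = 252

252


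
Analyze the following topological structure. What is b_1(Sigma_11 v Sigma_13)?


For a wedge: H_1(A v B) = H_1(A) + H_1(B).
b_1(Sigma_11) = 22, b_1(Sigma_13) = 26.
b_1 = 22 + 26 = 48

48


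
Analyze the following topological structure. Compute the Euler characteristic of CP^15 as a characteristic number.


For any closed oriented manifold, <e(TM),[M]> = chi(M).
chi(CP^15) = 15+1 = 16

16


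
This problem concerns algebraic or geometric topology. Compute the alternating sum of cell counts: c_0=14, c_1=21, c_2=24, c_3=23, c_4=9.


chi = sum_k (-1)^k c_k.
= (-1)^0*14 + (-1)^1*21 + (-1)^2*24 + (-1)^3*23 + (-1)^4*9
= (14) + (-21) + (24) + (-23) + (9)
= 3

3


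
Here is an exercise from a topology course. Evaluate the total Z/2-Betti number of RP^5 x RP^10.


dim H^*(RP^n; Z/2) = n+1 (one Z/2 in each degree 0..n).
Total Betti number is multiplicative.
Total = (5+1) * (10+1) = 6 * 11 = 66

66


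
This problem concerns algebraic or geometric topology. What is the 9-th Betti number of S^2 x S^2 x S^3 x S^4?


Each S^d has Poincare polynomial 1 + t^d.
The product S^2 x S^2 x S^3 x S^4 has Poincare polynomial prod(1+t^d_i).
Expanding: b_0=1, b_2=2, b_3=1, b_4=2, b_5=2, b_6=2, b_7=2, b_8=1, b_9=2, b_11=1.
b_9 = 2

2


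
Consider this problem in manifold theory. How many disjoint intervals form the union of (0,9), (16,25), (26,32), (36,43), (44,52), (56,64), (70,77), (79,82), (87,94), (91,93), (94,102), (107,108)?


Sort and merge overlapping open intervals.
Merged: (0,9), (16,25), (26,32), (36,43), (44,52), (56,64), (70,77), (79,82), (87,94), (94,102), (107,108).
Number of components = 11

11


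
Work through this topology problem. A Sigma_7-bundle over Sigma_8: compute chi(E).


For a fiber bundle F -> E -> B (with CW structure): chi(E) = chi(B) * chi(F).
chi(Sigma_8) = -14, chi(Sigma_7) = -12.
chi(E) = (-14) * (-12) = 168

168


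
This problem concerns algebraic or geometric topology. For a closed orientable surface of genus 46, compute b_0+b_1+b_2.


For Sigma_46: b_0 = 1, b_1 = 2g = 92, b_2 = 1.
Total = 1 + 92 + 1 = 94

94


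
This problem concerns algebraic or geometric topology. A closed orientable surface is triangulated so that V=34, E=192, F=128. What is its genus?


chi = V - E + F = 34 - 192 + 128 = -30
For orientable closed surface: chi = 2 - 2g, so g = (2 - chi)/2.
g = (2 - (-30)) / 2 = 32 / 2 = 16

16


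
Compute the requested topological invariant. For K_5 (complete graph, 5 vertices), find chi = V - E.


K_5: V = 5, E = C(5,2) = 10.
chi = V - E = 5 - 10 = -5

-5


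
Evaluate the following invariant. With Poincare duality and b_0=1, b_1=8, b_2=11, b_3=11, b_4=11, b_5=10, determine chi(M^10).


By Poincare duality b_k = b_{10-k}, so full Betti numbers: b_0=1, b_1=8, b_2=11, b_3=11, b_4=11, b_5=10, b_6=11, b_7=11, b_8=11, b_9=8, b_10=1.
chi = sum (-1)^k b_k = -2

-2


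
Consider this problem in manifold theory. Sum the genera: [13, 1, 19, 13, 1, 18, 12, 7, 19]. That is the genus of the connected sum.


Genus is additive under connected sum of orientable surfaces.
g = 13 + 1 + 19 + 13 + 1 + 18 + 12 + 7 + 19 = 103

103


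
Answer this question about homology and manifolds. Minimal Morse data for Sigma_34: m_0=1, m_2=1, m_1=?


A perfect Morse function has m_k = b_k.
For Sigma_34: b_0=1, b_1=2g=68, b_2=1.
Saddles m_1 = 2g = 68

68


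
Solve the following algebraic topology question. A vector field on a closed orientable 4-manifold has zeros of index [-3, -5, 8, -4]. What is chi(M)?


Poincare-Hopf: chi(M) = sum of indices of zeros.
chi = (-3) + (-5) + (8) + (-4) = -4

-4


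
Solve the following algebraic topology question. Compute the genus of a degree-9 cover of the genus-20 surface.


For an n-sheeted cover: chi(E) = n * chi(B).
chi(Sigma_20) = 2 - 2*20 = -38.
chi(E) = 9 * (-38) = -342.
genus(E) = (2 - chi(E))/2 = (2 - (-342))/2 = 344/2 = 172

172


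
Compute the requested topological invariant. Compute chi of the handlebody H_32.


A genus-g handlebody deformation retracts to a wedge of g circles.
chi(vee_g S^1) = 1 - g.
chi(H_32) = 1 - 32 = -31

-31


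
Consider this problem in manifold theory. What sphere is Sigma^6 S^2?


Each suspension raises dimension by 1: Sigma S^n = S^{n+1}.
Sigma^6 S^2 = S^{2+6} = S^8

8


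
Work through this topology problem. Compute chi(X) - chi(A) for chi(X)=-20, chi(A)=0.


Relative Euler characteristic: chi(X, A) = chi(X) - chi(A).
= -20 - (0) = -20

-20


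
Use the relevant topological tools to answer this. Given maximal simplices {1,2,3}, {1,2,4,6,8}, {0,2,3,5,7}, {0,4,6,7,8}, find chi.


Enumerate all faces; f-vector: f_0=9, f_1=27, f_2=30, f_3=15, f_4=3.
chi = sum (-1)^k f_k = 0

0


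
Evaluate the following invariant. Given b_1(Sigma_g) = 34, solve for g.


For a closed orientable surface: b_1 = 2g.
34 = 2g
g = 34 / 2 = 17

17


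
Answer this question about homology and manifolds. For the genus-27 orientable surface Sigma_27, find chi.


For a closed orientable surface of genus g: chi = 2 - 2g.
Here g = 27.
chi = 2 - 2*27 = 2 - 54 = -52

-52


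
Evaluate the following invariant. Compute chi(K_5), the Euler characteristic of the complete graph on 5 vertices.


K_5: V = 5, E = C(5,2) = 10.
chi = V - E = 5 - 10 = -5

-5


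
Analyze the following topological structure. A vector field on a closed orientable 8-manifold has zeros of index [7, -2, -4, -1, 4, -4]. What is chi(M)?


Poincare-Hopf: chi(M) = sum of indices of zeros.
chi = (7) + (-2) + (-4) + (-1) + (4) + (-4) = 0

0


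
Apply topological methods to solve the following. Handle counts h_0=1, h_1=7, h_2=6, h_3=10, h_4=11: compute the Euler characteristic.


Handles of index k contribute (-1)^k to chi (same as CW cells).
chi = (1) + (-7) + (6) + (-10) + (11) = 1

1


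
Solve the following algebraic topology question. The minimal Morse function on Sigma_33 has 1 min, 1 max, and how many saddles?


A perfect Morse function has m_k = b_k.
For Sigma_33: b_0=1, b_1=2g=66, b_2=1.
Saddles m_1 = 2g = 66

66


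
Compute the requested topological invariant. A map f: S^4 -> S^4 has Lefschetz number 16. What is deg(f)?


L(f) = 1 + (-1)^4 deg(f) on S^4.
16 = 1 + (-1)^4 * deg(f)
(-1)^4 * deg(f) = 15
deg(f) = 15

15


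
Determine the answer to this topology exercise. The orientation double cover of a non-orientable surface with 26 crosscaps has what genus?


chi(N_26) = 2 - 26 = -24.
Double cover: chi(Sigma_g) = 2 * chi(N_26) = 2*(-24) = -48.
2 - 2g = -48, so g = (2 - (-48))/2 = 50/2 = 25

25


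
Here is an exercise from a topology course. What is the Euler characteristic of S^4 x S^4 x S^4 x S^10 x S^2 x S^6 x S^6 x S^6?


chi is multiplicative: chi(X x Y) = chi(X) chi(Y).
Each even-dim sphere has chi = 2. There are 8 factors.
chi = 2^8 = 256

256


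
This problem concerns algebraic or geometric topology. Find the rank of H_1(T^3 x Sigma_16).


pi_1(A x B) = pi_1(A) x pi_1(B); rank of abelianization = b_1.
b_1(T^3) = 3, b_1(Sigma_16) = 2*16 = 32.
b_1(product) = 3 + 32 = 35

35


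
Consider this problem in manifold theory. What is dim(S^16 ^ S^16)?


S^m ^ S^n = S^{m+n}.
k = 16 + 16 = 32

32


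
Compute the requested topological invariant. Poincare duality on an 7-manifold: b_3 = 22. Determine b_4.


Poincare duality for closed orientable n-manifolds: b_k = b_{n-k}.
Here n = 7, so b_4 = b_3 = 22

22


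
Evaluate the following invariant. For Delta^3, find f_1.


Delta^3 has 3+1 vertices. A 1-face is a choice of 1+1 vertices.
f_1 = C(3+1, 1+1) = C(4,2) = 6

6


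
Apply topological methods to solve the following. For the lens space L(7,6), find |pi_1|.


pi_1(L(p,q)) = Z/pZ for any q coprime to p.
|pi_1(L(7,6))| = 7

7


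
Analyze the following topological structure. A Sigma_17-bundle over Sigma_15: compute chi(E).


For a fiber bundle F -> E -> B (with CW structure): chi(E) = chi(B) * chi(F).
chi(Sigma_15) = -28, chi(Sigma_17) = -32.
chi(E) = (-28) * (-32) = 896

896


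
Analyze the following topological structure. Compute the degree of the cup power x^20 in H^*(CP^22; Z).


|x| = 2 in H^*(CP^n).
|x^20| = 20 * |x| = 20 * 2 = 40

40


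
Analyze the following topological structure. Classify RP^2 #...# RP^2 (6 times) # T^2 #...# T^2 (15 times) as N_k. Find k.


Since a >= 1, the sum is non-orientable; each T^2 can be replaced by RP^2 # RP^2 (since T^2#RP^2 = 3RP^2).
Total crosscaps k = 6 + 2*15 = 36.
Check via chi: chi = 6*1 + 15*0 - (6+15-1)*2 = -34 = 2 - k = -34. Consistent.

36


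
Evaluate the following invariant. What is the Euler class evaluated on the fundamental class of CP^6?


For any closed oriented manifold, <e(TM),[M]> = chi(M).
chi(CP^6) = 6+1 = 7

7


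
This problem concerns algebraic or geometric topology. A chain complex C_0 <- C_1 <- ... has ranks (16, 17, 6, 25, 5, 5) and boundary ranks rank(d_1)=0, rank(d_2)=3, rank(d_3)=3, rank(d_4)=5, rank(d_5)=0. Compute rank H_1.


rank H_k = rank(ker d_k) - rank(im d_{k+1}).
rank(ker d_1) = rank(C_1) - rank(d_1) = 17 - 0 = 17.
rank(im d_{1+1}) = 3.
rank H_1 = 17 - 3 = 14

14


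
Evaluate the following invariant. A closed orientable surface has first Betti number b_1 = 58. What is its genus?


For a closed orientable surface: b_1 = 2g.
58 = 2g
g = 58 / 2 = 29

29


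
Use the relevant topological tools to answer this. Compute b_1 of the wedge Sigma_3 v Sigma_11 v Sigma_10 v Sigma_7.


For a wedge X v Y: reduced H_k(X v Y) = H_k(X) + H_k(Y).
Each Sigma_g contributes b_1 = 2g.
b_1 = 6 + 22 + 20 + 14 = 62

62


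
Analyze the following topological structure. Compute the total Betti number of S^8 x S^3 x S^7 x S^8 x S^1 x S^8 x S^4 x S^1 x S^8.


Total Betti number is multiplicative under products.
Each S^d (d>=1) has total Betti number 2.
There are 9 sphere factors.
Total = 2^9 = 512

512


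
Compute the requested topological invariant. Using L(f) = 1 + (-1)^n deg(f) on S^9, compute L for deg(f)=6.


On S^9: L(f) = tr(f_0*) + (-1)^9 tr(f_9*) = 1 + (-1)^9 * deg(f).
L(f) = 1 + (-1)^9 * 6 = 1 + -6 = -5

-5


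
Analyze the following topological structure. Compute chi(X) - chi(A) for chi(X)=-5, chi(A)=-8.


Relative Euler characteristic: chi(X, A) = chi(X) - chi(A).
= -5 - (-8) = 3

3


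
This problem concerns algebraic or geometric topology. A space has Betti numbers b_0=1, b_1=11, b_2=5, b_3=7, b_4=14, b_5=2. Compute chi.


chi = sum_k (-1)^k b_k.
= (1) + (-11) + (5) + (-7) + (14) + (-2)
= 0

0


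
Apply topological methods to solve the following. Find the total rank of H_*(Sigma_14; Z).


For Sigma_14: b_0 = 1, b_1 = 2g = 28, b_2 = 1.
Total = 1 + 28 + 1 = 30

30


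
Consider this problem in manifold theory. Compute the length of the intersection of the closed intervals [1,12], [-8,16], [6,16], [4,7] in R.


Intersection = [max(a_i), min(b_i)] = [6, 7].
Length = 7 - 6 = 1

1


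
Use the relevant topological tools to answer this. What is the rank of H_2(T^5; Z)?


By the Kunneth formula, b_k(T^n) = C(n,k).
b_2(T^5) = C(5,2).
C(5,2) = 5!/(2!*3!) = 10

10


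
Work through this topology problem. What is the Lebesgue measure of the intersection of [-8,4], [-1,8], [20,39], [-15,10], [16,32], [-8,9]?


Intersection = [max(a_i), min(b_i)] = [20, 4].
Since 20 > 4, the intersection is empty.
Length = 0

0


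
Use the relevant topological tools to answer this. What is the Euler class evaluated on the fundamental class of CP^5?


For any closed oriented manifold, <e(TM),[M]> = chi(M).
chi(CP^5) = 5+1 = 6

6


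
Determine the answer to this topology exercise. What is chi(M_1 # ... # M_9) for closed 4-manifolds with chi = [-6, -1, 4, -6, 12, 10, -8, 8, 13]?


For n-manifolds: chi(A#B) = chi(A) + chi(B) - chi(S^4).
chi(S^4) = 1 + (-1)^4 = 2.
chi(#) = (sum chi_i) - (9-1)*chi(S^4) = 26 - 8*2 = 10

10


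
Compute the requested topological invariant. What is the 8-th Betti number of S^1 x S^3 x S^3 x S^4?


Each S^d has Poincare polynomial 1 + t^d.
The product S^1 x S^3 x S^3 x S^4 has Poincare polynomial prod(1+t^d_i).
Expanding: b_0=1, b_1=1, b_3=2, b_4=3, b_5=1, b_6=1, b_7=3, b_8=2, b_10=1, b_11=1.
b_8 = 2

2


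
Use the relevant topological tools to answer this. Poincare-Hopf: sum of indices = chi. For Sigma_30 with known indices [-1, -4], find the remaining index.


Poincare-Hopf: sum of indices = chi(M).
chi(Sigma_30) = 2 - 2*30 = -58.
Sum of known indices = -5.
x = chi - (sum known) = -58 - (-5) = -53

-53


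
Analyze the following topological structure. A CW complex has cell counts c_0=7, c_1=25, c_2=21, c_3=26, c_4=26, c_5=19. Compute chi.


chi = sum_k (-1)^k c_k.
= (-1)^0*7 + (-1)^1*25 + (-1)^2*21 + (-1)^3*26 + (-1)^4*26 + (-1)^5*19
= (7) + (-25) + (21) + (-26) + (26) + (-19)
= -16

-16


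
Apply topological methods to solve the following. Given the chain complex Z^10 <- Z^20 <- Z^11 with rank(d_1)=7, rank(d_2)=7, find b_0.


rank H_k = rank(ker d_k) - rank(im d_{k+1}).
rank(ker d_0) = rank(C_0) - rank(d_0) = 10 - 0 = 10.
rank(im d_{0+1}) = 7.
rank H_0 = 10 - 7 = 3

3


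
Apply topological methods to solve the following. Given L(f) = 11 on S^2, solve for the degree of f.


L(f) = 1 + (-1)^2 deg(f) on S^2.
11 = 1 + (-1)^2 * deg(f)
(-1)^2 * deg(f) = 10
deg(f) = 10

10


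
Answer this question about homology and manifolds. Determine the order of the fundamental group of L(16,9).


pi_1(L(p,q)) = Z/pZ for any q coprime to p.
|pi_1(L(16,9))| = 16

16


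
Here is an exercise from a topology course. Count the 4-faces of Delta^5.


Delta^5 has 5+1 vertices. A 4-face is a choice of 4+1 vertices.
f_4 = C(5+1, 4+1) = C(6,5) = 6

6


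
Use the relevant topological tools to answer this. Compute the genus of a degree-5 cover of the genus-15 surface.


For an n-sheeted cover: chi(E) = n * chi(B).
chi(Sigma_15) = 2 - 2*15 = -28.
chi(E) = 5 * (-28) = -140.
genus(E) = (2 - chi(E))/2 = (2 - (-140))/2 = 142/2 = 71

71


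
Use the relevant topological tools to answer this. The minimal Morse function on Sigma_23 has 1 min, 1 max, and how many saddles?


A perfect Morse function has m_k = b_k.
For Sigma_23: b_0=1, b_1=2g=46, b_2=1.
Saddles m_1 = 2g = 46

46


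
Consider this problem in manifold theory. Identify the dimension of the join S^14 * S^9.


Join of spheres: S^m * S^n = S^{m+n+1}.
dim = 14 + 9 + 1 = 24

24


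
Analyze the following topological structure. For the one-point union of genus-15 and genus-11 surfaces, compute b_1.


For a wedge: H_1(A v B) = H_1(A) + H_1(B).
b_1(Sigma_15) = 30, b_1(Sigma_11) = 22.
b_1 = 30 + 22 = 52

52


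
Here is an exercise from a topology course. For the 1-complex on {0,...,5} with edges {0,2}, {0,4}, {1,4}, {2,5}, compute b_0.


Run DFS/union-find over 6 vertices.
V = 6, E = 4.
Number of components = 2

2


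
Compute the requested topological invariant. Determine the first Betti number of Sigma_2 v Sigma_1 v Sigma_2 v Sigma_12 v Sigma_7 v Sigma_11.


For a wedge X v Y: reduced H_k(X v Y) = H_k(X) + H_k(Y).
Each Sigma_g contributes b_1 = 2g.
b_1 = 4 + 2 + 4 + 24 + 14 + 22 = 70

70


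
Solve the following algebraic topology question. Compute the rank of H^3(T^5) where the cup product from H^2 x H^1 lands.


Cup product: H^p x H^q -> H^{p+q}; here p+q = 2+1 = 3.
rank H^k(T^n) = C(n,k).
C(5,3) = 10

10


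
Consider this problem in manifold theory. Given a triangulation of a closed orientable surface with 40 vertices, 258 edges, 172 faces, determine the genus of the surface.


chi = V - E + F = 40 - 258 + 172 = -46
For orientable closed surface: chi = 2 - 2g, so g = (2 - chi)/2.
g = (2 - (-46)) / 2 = 48 / 2 = 24

24


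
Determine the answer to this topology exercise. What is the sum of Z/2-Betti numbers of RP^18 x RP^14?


dim H^*(RP^n; Z/2) = n+1 (one Z/2 in each degree 0..n).
Total Betti number is multiplicative.
Total = (18+1) * (14+1) = 19 * 15 = 285

285


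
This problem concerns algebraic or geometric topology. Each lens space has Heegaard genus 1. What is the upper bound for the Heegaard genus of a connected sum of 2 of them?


Heegaard genus satisfies g(A#B) <= g(A) + g(B).
Each lens space has g = 1.
Upper bound: 2 * 1 = 2

2


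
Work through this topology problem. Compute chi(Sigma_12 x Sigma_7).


chi(Sigma_12) = 2 - 2*12 = -22
chi(Sigma_7) = 2 - 2*7 = -12
chi(product) = (-22) * (-12) = 264

264


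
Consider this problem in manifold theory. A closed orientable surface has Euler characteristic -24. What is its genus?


chi = 2 - 2g for closed orientable surfaces.
-24 = 2 - 2g
2g = 2 - (-24) = 26
g = 13

13


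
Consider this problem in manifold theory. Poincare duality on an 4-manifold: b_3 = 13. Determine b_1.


Poincare duality for closed orientable n-manifolds: b_k = b_{n-k}.
Here n = 4, so b_1 = b_3 = 13

13


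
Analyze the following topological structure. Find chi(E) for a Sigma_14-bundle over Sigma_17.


For a fiber bundle F -> E -> B (with CW structure): chi(E) = chi(B) * chi(F).
chi(Sigma_17) = -32, chi(Sigma_14) = -26.
chi(E) = (-32) * (-26) = 832

832


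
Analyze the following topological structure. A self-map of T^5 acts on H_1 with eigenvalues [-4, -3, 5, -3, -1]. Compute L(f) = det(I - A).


For a torus self-map: L(f) = det(I - A) where A acts on H_1.
L(f) = (1--4) * (1--3) * (1-5) * (1--3) * (1--1) = 5 * 4 * -4 * 4 * 2 = -640

-640


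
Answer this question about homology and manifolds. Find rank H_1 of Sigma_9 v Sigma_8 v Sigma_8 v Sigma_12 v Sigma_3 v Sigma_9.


For a wedge X v Y: reduced H_k(X v Y) = H_k(X) + H_k(Y).
Each Sigma_g contributes b_1 = 2g.
b_1 = 18 + 16 + 16 + 24 + 6 + 18 = 98

98


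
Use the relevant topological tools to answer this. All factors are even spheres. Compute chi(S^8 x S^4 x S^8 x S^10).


chi is multiplicative: chi(X x Y) = chi(X) chi(Y).
Each even-dim sphere has chi = 2. There are 4 factors.
chi = 2^4 = 16

16


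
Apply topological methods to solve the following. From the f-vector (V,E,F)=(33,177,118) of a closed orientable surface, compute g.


chi = V - E + F = 33 - 177 + 118 = -26
For orientable closed surface: chi = 2 - 2g, so g = (2 - chi)/2.
g = (2 - (-26)) / 2 = 28 / 2 = 14

14


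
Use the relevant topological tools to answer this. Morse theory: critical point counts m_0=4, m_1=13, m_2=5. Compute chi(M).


Morse theory: chi(M) = sum_k (-1)^k m_k where m_k = #(index-k critical points).
= (4) + (-13) + (5) = -4

-4


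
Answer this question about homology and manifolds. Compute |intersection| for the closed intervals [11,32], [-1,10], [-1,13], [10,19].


Intersection = [max(a_i), min(b_i)] = [11, 10].
Since 11 > 10, the intersection is empty.
Length = 0

0


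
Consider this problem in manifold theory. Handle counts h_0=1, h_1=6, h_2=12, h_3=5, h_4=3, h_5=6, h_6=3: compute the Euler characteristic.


Handles of index k contribute (-1)^k to chi (same as CW cells).
chi = (1) + (-6) + (12) + (-5) + (3) + (-6) + (3) = 2

2


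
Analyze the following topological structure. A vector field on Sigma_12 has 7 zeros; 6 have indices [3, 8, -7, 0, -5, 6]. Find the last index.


Poincare-Hopf: sum of indices = chi(M).
chi(Sigma_12) = 2 - 2*12 = -22.
Sum of known indices = 5.
x = chi - (sum known) = -22 - (5) = -27

-27


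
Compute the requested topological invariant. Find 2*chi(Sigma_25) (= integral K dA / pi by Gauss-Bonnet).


Gauss-Bonnet: integral K dA = 2*pi*chi(M).
chi(Sigma_25) = 2 - 2*25 = -48.
(integral K dA)/pi = 2*chi = 2*(-48) = -96

-96


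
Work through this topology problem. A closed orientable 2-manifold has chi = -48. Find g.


chi = 2 - 2g for closed orientable surfaces.
-48 = 2 - 2g
2g = 2 - (-48) = 50
g = 25

25


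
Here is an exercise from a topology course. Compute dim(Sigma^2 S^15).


Each suspension raises dimension by 1: Sigma S^n = S^{n+1}.
Sigma^2 S^15 = S^{15+2} = S^17

17


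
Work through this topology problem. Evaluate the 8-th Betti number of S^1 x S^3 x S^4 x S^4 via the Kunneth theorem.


Each S^d has Poincare polynomial 1 + t^d.
The product S^1 x S^3 x S^4 x S^4 has Poincare polynomial prod(1+t^d_i).
Expanding: b_0=1, b_1=1, b_3=1, b_4=3, b_5=2, b_7=2, b_8=3, b_9=1, b_11=1, b_12=1.
b_8 = 3

3


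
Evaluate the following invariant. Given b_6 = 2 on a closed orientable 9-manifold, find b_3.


Poincare duality for closed orientable n-manifolds: b_k = b_{n-k}.
Here n = 9, so b_3 = b_6 = 2

2


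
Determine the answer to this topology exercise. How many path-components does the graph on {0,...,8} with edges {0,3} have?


Run DFS/union-find over 9 vertices.
V = 9, E = 1.
Number of components = 8

8


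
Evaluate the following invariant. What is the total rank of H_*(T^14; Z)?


b_k(T^14) = C(14,k), so the sum over k is sum_k C(14,k) = 2^14.
Total = 2^14 = 16384

16384


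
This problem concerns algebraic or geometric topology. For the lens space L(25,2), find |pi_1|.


pi_1(L(p,q)) = Z/pZ for any q coprime to p.
|pi_1(L(25,2))| = 25

25


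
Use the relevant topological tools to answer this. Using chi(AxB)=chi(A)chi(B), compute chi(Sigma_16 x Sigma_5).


chi(Sigma_16) = 2 - 2*16 = -30
chi(Sigma_5) = 2 - 2*5 = -8
chi(product) = (-30) * (-8) = 240

240


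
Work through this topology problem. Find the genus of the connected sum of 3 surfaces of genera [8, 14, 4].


Genus is additive under connected sum of orientable surfaces.
g = 8 + 14 + 4 = 26

26
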